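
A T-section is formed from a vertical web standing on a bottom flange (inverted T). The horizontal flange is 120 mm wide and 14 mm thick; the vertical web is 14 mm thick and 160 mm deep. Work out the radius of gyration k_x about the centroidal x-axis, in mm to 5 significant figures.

Break the section into simple shapes (no overlaps), measuring from the bottom-left corner of the bounding box.
Flange: 120 × 14, A = 1 680 mm², y = 7 mm, Ī = 27 440 mm⁴.
Web: 14 × 160, A = 2 240 mm², y = 94 mm, Ī = 4 778 667 mm⁴.
Centroid: ȳ = ΣA·y / ΣA = 56.71429 mm.
Transfer each piece to the centroidal x-axis using Ī + A·d² with d = y − 56.71429:
  flange: d = -49.71429 mm → contributes +4 179 577 mm⁴
  web: d = 37.28571 mm → contributes +7 892 770 mm⁴
Total I = 12 072 347 mm⁴.
Radius of gyration: k = √(I/A) = √(12 072 347 / 3 920) = 55.49487 mm.

k_x ≈ 55.495 mm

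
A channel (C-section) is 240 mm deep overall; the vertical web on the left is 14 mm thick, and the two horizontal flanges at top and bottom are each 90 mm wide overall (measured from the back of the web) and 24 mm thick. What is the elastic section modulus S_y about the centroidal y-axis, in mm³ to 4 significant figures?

Treat the section as a set of non-overlapping primitives; coordinates are from the bounding-box lower-left.
Web: 14 × 240, A = 3 360 mm², x = 7 mm, Ī = 54 880 mm⁴.
Top flange (beyond web): 76 × 24, A = 1 824 mm², x = 52 mm, Ī = 877 952 mm⁴.
Bottom flange (beyond web): 76 × 24, A = 1 824 mm², x = 52 mm, Ī = 877 952 mm⁴.
Centroid: x̄ = ΣA·x / ΣA = 30.4247 mm.
Transfer each piece to the centroidal y-axis using Ī + A·d² with d = x − 30.4247:
  web: d = -23.4247 mm → contributes +1 898 561 mm⁴
  top flange (beyond web): d = 21.5753 mm → contributes +1 727 016 mm⁴
  bottom flange (beyond web): d = 21.5753 mm → contributes +1 727 016 mm⁴
Total I = 5 352 592 mm⁴.
Extreme fibre distance c = 59.5753 mm; S = I/c = 89845.8 mm³.

S_y ≈ 8.985 × 10⁴ mm³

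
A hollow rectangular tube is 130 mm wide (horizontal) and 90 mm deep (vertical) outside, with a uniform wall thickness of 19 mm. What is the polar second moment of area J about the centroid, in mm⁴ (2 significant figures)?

Treat the section as a set of non-overlapping primitives; coordinates are from the bounding-box lower-left.
Outer rectangle: 130 × 90, A = 11 700 mm², y = 45 mm, Ī = 7 897 500 mm⁴.
Inner void (subtracted): 92 × 52, A = 4 784 mm², y = 45 mm, Ī = 1 077 995 mm⁴.
By symmetry the centroid is at mid-height, ȳ = 45 mm.
All pieces are centred on the centroidal x-axis, so I = ΣĪ (holes subtracted) = 6 819 505 mm⁴.
Repeating about the centroidal y-axis gives I_y = 13 103 185 mm⁴.
Polar second moment: J = I_x + I_y = 19 922 691 mm⁴.

J ≈ 2.0 × 10⁷ mm⁴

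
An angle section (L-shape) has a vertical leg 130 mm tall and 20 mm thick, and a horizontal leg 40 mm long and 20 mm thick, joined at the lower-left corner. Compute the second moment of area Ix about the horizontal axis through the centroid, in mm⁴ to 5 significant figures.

Ix ≈ 4.7237 × 10⁶ mm⁴

Split into non-overlapping primitives; take the origin at the lower-left of the bounding box.
Vertical leg: 20 × 130, A = 2 600 mm², y = 65 mm, Ī = 3 661 667 mm⁴.
Horizontal leg (remainder): 20 × 20, A = 400 mm², y = 10 mm, Ī = 13333.33 mm⁴.
Centroid: ȳ = ΣA·y / ΣA = 57.66667 mm.
Transfer each piece to the horizontal axis through the centroid using Ī + A·d² with d = y − 57.66667:
  vertical leg: d = 7.333333 mm → contributes +3 801 489 mm⁴
  horizontal leg (remainder): d = -47.66667 mm → contributes +922177.8 mm⁴
Total I = 4 723 667 mm⁴.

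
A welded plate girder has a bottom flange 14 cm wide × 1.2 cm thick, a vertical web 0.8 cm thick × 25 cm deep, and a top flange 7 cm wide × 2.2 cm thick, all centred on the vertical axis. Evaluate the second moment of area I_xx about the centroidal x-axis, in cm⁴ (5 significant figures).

Break the section into simple shapes (no overlaps), measuring from the bottom-left corner of the bounding box.
Bottom plate: 14 × 1.2, A = 16.8 cm², y = 0.6 cm, Ī = 2.016 cm⁴.
Web plate: 0.8 × 25, A = 20 cm², y = 13.7 cm, Ī = 1041.667 cm⁴.
Top plate: 7 × 2.2, A = 15.4 cm², y = 27.3 cm, Ī = 6.211333 cm⁴.
Centroid: ȳ = ΣA·y / ΣA = 13.49617 cm.
Transfer each piece to the centroidal x-axis using Ī + A·d² with d = y − 13.49617:
  bottom plate: d = -12.89617 cm → contributes +2796.044 cm⁴
  web plate: d = 0.2038314 cm → contributes +1042.498 cm⁴
  top plate: d = 13.80383 cm → contributes +2940.616 cm⁴
Total I = 6779.157 cm⁴.

I_xx ≈ 6779.2 cm⁴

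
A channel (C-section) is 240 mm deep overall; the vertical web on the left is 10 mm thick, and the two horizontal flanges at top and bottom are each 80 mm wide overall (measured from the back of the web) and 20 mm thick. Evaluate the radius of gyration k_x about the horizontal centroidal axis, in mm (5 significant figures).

Break the section into simple shapes (no overlaps), measuring from the bottom-left corner of the bounding box.
Web: 10 × 240, A = 2 400 mm², y = 120 mm, Ī = 11 520 000 mm⁴.
Top flange (beyond web): 70 × 20, A = 1 400 mm², y = 230 mm, Ī = 46666.67 mm⁴.
Bottom flange (beyond web): 70 × 20, A = 1 400 mm², y = 10 mm, Ī = 46666.67 mm⁴.
By symmetry the centroid is at mid-height, ȳ = 120 mm.
Transfer each piece to the horizontal centroidal axis using Ī + A·d² with d = y − 120:
  web: d = 0 mm → contributes +11 520 000 mm⁴
  top flange (beyond web): d = 110 mm → contributes +16 986 667 mm⁴
  bottom flange (beyond web): d = -110 mm → contributes +16 986 667 mm⁴
Total I = 45 493 333 mm⁴.
Radius of gyration: k = √(I/A) = √(45 493 333 / 5 200) = 93.53458 mm.

k_x ≈ 93.535 mm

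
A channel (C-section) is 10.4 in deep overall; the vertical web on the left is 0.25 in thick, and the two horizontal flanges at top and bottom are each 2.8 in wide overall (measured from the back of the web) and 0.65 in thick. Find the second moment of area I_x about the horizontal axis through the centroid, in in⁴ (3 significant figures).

I_x ≈ 102 in⁴

Break the section into simple shapes (no overlaps), measuring from the bottom-left corner of the bounding box.
Web: 0.25 × 10.4, A = 2.6 in², y = 5.2 in, Ī = 23.435 in⁴.
Top flange (beyond web): 2.55 × 0.65, A = 1.6575 in², y = 10.075 in, Ī = 0.058358 in⁴.
Bottom flange (beyond web): 2.55 × 0.65, A = 1.6575 in², y = 0.325 in, Ī = 0.058358 in⁴.
By symmetry the centroid is at mid-height, ȳ = 5.2 in.
Transfer each piece to the horizontal axis through the centroid using Ī + A·d² with d = y − 5.2:
  web: d = 0 in → contributes +23.435 in⁴
  top flange (beyond web): d = 4.875 in → contributes +39.45 in⁴
  bottom flange (beyond web): d = -4.875 in → contributes +39.45 in⁴
Total I = 102.33 in⁴.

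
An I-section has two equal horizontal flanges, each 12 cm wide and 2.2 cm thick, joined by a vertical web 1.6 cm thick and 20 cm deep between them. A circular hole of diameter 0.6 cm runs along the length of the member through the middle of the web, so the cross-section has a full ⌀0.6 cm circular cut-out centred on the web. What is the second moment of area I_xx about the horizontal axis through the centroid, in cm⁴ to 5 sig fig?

Treat the section as a set of non-overlapping primitives; coordinates are from the bounding-box lower-left.
Bottom flange: 12 × 2.2, A = 26.4 cm², y = 1.1 cm, Ī = 10.648 cm⁴.
Web: 1.6 × 20, A = 32 cm², y = 12.2 cm, Ī = 1066.667 cm⁴.
Top flange: 12 × 2.2, A = 26.4 cm², y = 23.3 cm, Ī = 10.648 cm⁴.
Hole (subtracted): ⌀0.6, A = 0.2827433 cm², y = 12.2 cm, Ī = 0.006361725 cm⁴.
By symmetry the centroid is at mid-height, ȳ = 12.2 cm.
Transfer each piece to the horizontal axis through the centroid using Ī + A·d² with d = y − 12.2:
  bottom flange: d = -11.1 cm → contributes +3263.392 cm⁴
  web: d = 0 cm → contributes +1066.667 cm⁴
  top flange: d = 11.1 cm → contributes +3263.392 cm⁴
  hole: d = 0 cm → contributes −0.006361725 cm⁴
Total I = 7593.444 cm⁴.

I_xx ≈ 7593.4 cm⁴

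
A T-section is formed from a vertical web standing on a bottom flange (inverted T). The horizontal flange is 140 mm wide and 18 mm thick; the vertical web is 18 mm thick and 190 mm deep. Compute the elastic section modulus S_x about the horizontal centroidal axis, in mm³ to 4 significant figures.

S_x ≈ 1.872 × 10⁵ mm³

Treat the section as a set of non-overlapping primitives; coordinates are from the bounding-box lower-left.
Flange: 140 × 18, A = 2 520 mm², y = 9 mm, Ī = 68 040 mm⁴.
Web: 18 × 190, A = 3 420 mm², y = 113 mm, Ī = 10 288 500 mm⁴.
Centroid: ȳ = ΣA·y / ΣA = 68.8788 mm.
Transfer each piece to the horizontal centroidal axis using Ī + A·d² with d = y − 68.8788:
  flange: d = -59.8788 mm → contributes +9 103 422 mm⁴
  web: d = 44.1212 mm → contributes +16 946 150 mm⁴
Total I = 26 049 573 mm⁴.
Extreme fibre distance c = 139.121 mm; S = I/c = 187 244 mm³.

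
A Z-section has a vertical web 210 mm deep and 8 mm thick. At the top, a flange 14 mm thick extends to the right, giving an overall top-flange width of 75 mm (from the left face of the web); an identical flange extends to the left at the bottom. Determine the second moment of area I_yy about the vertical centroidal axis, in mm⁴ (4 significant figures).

I_yy ≈ 3.349 × 10⁶ mm⁴

Treat the section as a set of non-overlapping primitives; coordinates are from the bounding-box lower-left.
Web: 8 × 210, A = 1 680 mm², x = 71 mm, Ī = 8 960 mm⁴.
Top flange (beyond web): 67 × 14, A = 938 mm², x = 108.5 mm, Ī = 350 890 mm⁴.
Bottom flange (beyond web): 67 × 14, A = 938 mm², x = 33.5 mm, Ī = 350 890 mm⁴.
Centroid: x̄ = ΣA·x / ΣA = 71 mm.
Transfer each piece to the vertical centroidal axis using Ī + A·d² with d = x − 71:
  web: d = 0 mm → contributes +8 960 mm⁴
  top flange (beyond web): d = 37.5 mm → contributes +1 669 953 mm⁴
  bottom flange (beyond web): d = -37.5 mm → contributes +1 669 953 mm⁴
Total I = 3 348 865 mm⁴.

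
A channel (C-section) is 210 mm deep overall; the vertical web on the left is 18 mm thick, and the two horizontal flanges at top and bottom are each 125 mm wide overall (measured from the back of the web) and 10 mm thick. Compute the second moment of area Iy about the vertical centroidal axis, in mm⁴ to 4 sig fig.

Break the section into simple shapes (no overlaps), measuring from the bottom-left corner of the bounding box.
Web: 18 × 210, A = 3 780 mm², x = 9 mm, Ī = 102 060 mm⁴.
Top flange (beyond web): 107 × 10, A = 1 070 mm², x = 71.5 mm, Ī = 1 020 869 mm⁴.
Bottom flange (beyond web): 107 × 10, A = 1 070 mm², x = 71.5 mm, Ī = 1 020 869 mm⁴.
Centroid: x̄ = ΣA·x / ΣA = 31.5929 mm.
Transfer each piece to the vertical centroidal axis using Ī + A·d² with d = x − 31.5929:
  web: d = -22.5929 mm → contributes +2 031 521 mm⁴
  top flange (beyond web): d = 39.9071 mm → contributes +2 724 926 mm⁴
  bottom flange (beyond web): d = 39.9071 mm → contributes +2 724 926 mm⁴
Total I = 7 481 372 mm⁴.

Iy ≈ 7.481 × 10⁶ mm⁴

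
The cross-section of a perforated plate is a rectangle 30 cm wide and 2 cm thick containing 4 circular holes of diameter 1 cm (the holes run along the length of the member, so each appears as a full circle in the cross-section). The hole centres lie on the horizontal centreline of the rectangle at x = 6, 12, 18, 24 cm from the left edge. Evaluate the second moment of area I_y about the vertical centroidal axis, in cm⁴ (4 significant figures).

Decompose the section into non-overlapping parts with the origin at the bottom-left of its bounding rectangle.
Plate: 30 × 2, A = 60 cm², x = 15 cm, Ī = 4 500 cm⁴.
Hole 1 (subtracted): ⌀1, A = 0.785398 cm², x = 6 cm, Ī = 0.0490874 cm⁴.
Hole 2 (subtracted): ⌀1, A = 0.785398 cm², x = 12 cm, Ī = 0.0490874 cm⁴.
Hole 3 (subtracted): ⌀1, A = 0.785398 cm², x = 18 cm, Ī = 0.0490874 cm⁴.
Hole 4 (subtracted): ⌀1, A = 0.785398 cm², x = 24 cm, Ī = 0.0490874 cm⁴.
By symmetry the centroid is at mid-width, x̄ = 15 cm.
Transfer each piece to the vertical centroidal axis using Ī + A·d² with d = x − 15:
  plate: d = 0 cm → contributes +4 500 cm⁴
  hole 1: d = -9 cm → contributes −63.6663 cm⁴
  hole 2: d = -3 cm → contributes −7.11767 cm⁴
  hole 3: d = 3 cm → contributes −7.11767 cm⁴
  hole 4: d = 9 cm → contributes −63.6663 cm⁴
Total I = 4358.43 cm⁴.

I_y ≈ 4358 cm⁴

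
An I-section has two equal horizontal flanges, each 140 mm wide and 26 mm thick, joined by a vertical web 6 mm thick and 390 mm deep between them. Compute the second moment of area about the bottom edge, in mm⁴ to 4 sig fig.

Decompose the section into non-overlapping parts with the origin at the bottom-left of its bounding rectangle.
Bottom flange: 140 × 26, A = 3 640 mm², y = 13 mm, Ī = 205 053 mm⁴.
Web: 6 × 390, A = 2 340 mm², y = 221 mm, Ī = 29 659 500 mm⁴.
Top flange: 140 × 26, A = 3 640 mm², y = 429 mm, Ī = 205 053 mm⁴.
Transfer each piece to the base of the section using Ī + A·d² with d = y − 0:
  bottom flange: d = 13 mm → contributes +820 213 mm⁴
  web: d = 221 mm → contributes +143 947 440 mm⁴
  top flange: d = 429 mm → contributes +670 114 293 mm⁴
Total I = 814 881 947 mm⁴.

I_base ≈ 8.149 × 10⁸ mm⁴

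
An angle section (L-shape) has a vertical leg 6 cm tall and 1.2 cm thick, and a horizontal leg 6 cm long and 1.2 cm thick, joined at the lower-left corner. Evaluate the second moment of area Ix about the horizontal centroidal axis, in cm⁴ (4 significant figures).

Decompose the section into non-overlapping parts with the origin at the bottom-left of its bounding rectangle.
Vertical leg: 1.2 × 6, A = 7.2 cm², y = 3 cm, Ī = 21.6 cm⁴.
Horizontal leg (remainder): 4.8 × 1.2, A = 5.76 cm², y = 0.6 cm, Ī = 0.6912 cm⁴.
Centroid: ȳ = ΣA·y / ΣA = 1.93333 cm.
Transfer each piece to the horizontal centroidal axis using Ī + A·d² with d = y − 1.93333:
  vertical leg: d = 1.06667 cm → contributes +29.792 cm⁴
  horizontal leg (remainder): d = -1.33333 cm → contributes +10.9312 cm⁴
Total I = 40.7232 cm⁴.

Ix ≈ 40.72 cm⁴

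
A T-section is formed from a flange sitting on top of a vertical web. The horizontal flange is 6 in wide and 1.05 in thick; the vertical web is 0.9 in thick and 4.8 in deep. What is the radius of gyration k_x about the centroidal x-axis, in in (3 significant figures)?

Decompose the section into non-overlapping parts with the origin at the bottom-left of its bounding rectangle.
Flange: 6 × 1.05, A = 6.3 in², y = 5.325 in, Ī = 0.57881 in⁴.
Web: 0.9 × 4.8, A = 4.32 in², y = 2.4 in, Ī = 8.2944 in⁴.
Centroid: ȳ = ΣA·y / ΣA = 4.1352 in.
Transfer each piece to the centroidal x-axis using Ī + A·d² with d = y − 4.1352:
  flange: d = 1.1898 in → contributes +9.4977 in⁴
  web: d = -1.7352 in → contributes +21.301 in⁴
Total I = 30.799 in⁴.
Radius of gyration: k = √(I/A) = √(30.799 / 10.62) = 1.703 in.

k_x ≈ 1.70 in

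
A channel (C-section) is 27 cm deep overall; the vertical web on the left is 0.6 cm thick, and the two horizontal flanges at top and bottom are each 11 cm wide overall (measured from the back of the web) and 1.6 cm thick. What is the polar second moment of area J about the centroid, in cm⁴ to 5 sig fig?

Break the section into simple shapes (no overlaps), measuring from the bottom-left corner of the bounding box.
Web: 0.6 × 27, A = 16.2 cm², y = 13.5 cm, Ī = 984.15 cm⁴.
Top flange (beyond web): 10.4 × 1.6, A = 16.64 cm², y = 26.2 cm, Ī = 3.549867 cm⁴.
Bottom flange (beyond web): 10.4 × 1.6, A = 16.64 cm², y = 0.8 cm, Ī = 3.549867 cm⁴.
By symmetry the centroid is at mid-height, ȳ = 13.5 cm.
Transfer each piece to the centroidal x-axis using Ī + A·d² with d = y − 13.5:
  web: d = 0 cm → contributes +984.15 cm⁴
  top flange (beyond web): d = 12.7 cm → contributes +2687.415 cm⁴
  bottom flange (beyond web): d = -12.7 cm → contributes +2687.415 cm⁴
Total I = 6358.981 cm⁴.
For the y-axis: x̄ = 3.999272 cm.
Repeating about the centroidal y-axis gives I_y = 630.0549 cm⁴.
Polar second moment: J = I_x + I_y = 6989.036 cm⁴.

J ≈ 6989.0 cm⁴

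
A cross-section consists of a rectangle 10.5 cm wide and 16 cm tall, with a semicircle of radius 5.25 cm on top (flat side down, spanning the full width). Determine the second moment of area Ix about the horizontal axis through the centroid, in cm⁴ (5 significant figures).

Decompose the section into non-overlapping parts with the origin at the bottom-left of its bounding rectangle.
Rectangular body: 10.5 × 16, A = 168 cm², y = 8 cm, Ī = 3 584 cm⁴.
Semicircular cap: semicircle r = 5.25, A = 43.29507 cm², y = 18.22817 cm, Ī = 83.38142 cm⁴.
Centroid: ȳ = ΣA·y / ΣA = 10.09579 cm.
Transfer each piece to the horizontal axis through the centroid using Ī + A·d² with d = y − 10.09579:
  rectangular body: d = -2.095786 cm → contributes +4321.91 cm⁴
  semicircular cap: d = 8.132383 cm → contributes +2946.729 cm⁴
Total I = 7268.639 cm⁴.

Ix ≈ 7268.6 cm⁴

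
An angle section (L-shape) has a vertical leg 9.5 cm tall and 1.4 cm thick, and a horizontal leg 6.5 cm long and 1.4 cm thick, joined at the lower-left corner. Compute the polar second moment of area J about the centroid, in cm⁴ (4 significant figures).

Break the section into simple shapes (no overlaps), measuring from the bottom-left corner of the bounding box.
Vertical leg: 1.4 × 9.5, A = 13.3 cm², y = 4.75 cm, Ī = 100.027 cm⁴.
Horizontal leg (remainder): 5.1 × 1.4, A = 7.14 cm², y = 0.7 cm, Ī = 1.1662 cm⁴.
Centroid: ȳ = ΣA·y / ΣA = 3.33527 cm.
Transfer each piece to the centroidal x-axis using Ī + A·d² with d = y − 3.33527:
  vertical leg: d = 1.41473 cm → contributes +126.646 cm⁴
  horizontal leg (remainder): d = -2.63527 cm → contributes +50.7511 cm⁴
Total I = 177.398 cm⁴.
For the y-axis: x̄ = 1.83527 cm.
Repeating about the centroidal y-axis gives I_y = 66.7205 cm⁴.
Polar second moment: J = I_x + I_y = 244.118 cm⁴.

J ≈ 244.1 cm⁴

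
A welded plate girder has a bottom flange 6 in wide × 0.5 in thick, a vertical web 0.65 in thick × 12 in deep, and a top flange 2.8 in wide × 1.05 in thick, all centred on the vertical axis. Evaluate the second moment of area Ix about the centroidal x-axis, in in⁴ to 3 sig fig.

Split into non-overlapping primitives; take the origin at the lower-left of the bounding box.
Bottom plate: 6 × 0.5, A = 3 in², y = 0.25 in, Ī = 0.0625 in⁴.
Web plate: 0.65 × 12, A = 7.8 in², y = 6.5 in, Ī = 93.6 in⁴.
Top plate: 2.8 × 1.05, A = 2.94 in², y = 13.025 in, Ī = 0.27011 in⁴.
Centroid: ȳ = ΣA·y / ΣA = 6.5316 in.
Transfer each piece to the centroidal x-axis using Ī + A·d² with d = y − 6.5316:
  bottom plate: d = -6.2816 in → contributes +118.44 in⁴
  web plate: d = -0.03155 in → contributes +93.608 in⁴
  top plate: d = 6.4934 in → contributes +124.23 in⁴
Total I = 336.28 in⁴.

Ix ≈ 336 in⁴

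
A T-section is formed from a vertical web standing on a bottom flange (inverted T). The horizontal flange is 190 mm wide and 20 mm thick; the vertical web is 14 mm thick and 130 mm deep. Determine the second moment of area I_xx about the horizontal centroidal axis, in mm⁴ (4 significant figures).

Treat the section as a set of non-overlapping primitives; coordinates are from the bounding-box lower-left.
Flange: 190 × 20, A = 3 800 mm², y = 10 mm, Ī = 126 667 mm⁴.
Web: 14 × 130, A = 1 820 mm², y = 85 mm, Ī = 2 563 167 mm⁴.
Centroid: ȳ = ΣA·y / ΣA = 34.2883 mm.
Transfer each piece to the horizontal centroidal axis using Ī + A·d² with d = y − 34.2883:
  flange: d = -24.2883 mm → contributes +2 368 360 mm⁴
  web: d = 50.7117 mm → contributes +7 243 626 mm⁴
Total I = 9 611 986 mm⁴.

I_xx ≈ 9.612 × 10⁶ mm⁴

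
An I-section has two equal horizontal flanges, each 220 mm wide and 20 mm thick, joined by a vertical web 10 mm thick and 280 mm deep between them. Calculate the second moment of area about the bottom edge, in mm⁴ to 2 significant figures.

I_base ≈ 5.1 × 10⁸ mm⁴

Split into non-overlapping primitives; take the origin at the lower-left of the bounding box.
Bottom flange: 220 × 20, A = 4 400 mm², y = 10 mm, Ī = 146 667 mm⁴.
Web: 10 × 280, A = 2 800 mm², y = 160 mm, Ī = 18 293 333 mm⁴.
Top flange: 220 × 20, A = 4 400 mm², y = 310 mm, Ī = 146 667 mm⁴.
Transfer each piece to the bottom edge using Ī + A·d² with d = y − 0:
  bottom flange: d = 10 mm → contributes +586 667 mm⁴
  web: d = 160 mm → contributes +89 973 333 mm⁴
  top flange: d = 310 mm → contributes +422 986 667 mm⁴
Total I = 513 546 667 mm⁴.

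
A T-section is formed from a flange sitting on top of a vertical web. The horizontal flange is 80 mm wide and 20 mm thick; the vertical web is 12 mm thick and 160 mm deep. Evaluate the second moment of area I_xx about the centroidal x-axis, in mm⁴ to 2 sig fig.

Decompose the section into non-overlapping parts with the origin at the bottom-left of its bounding rectangle.
Flange: 80 × 20, A = 1 600 mm², y = 170 mm, Ī = 53 333 mm⁴.
Web: 12 × 160, A = 1 920 mm², y = 80 mm, Ī = 4 096 000 mm⁴.
Centroid: ȳ = ΣA·y / ΣA = 120.9 mm.
Transfer each piece to the centroidal x-axis using Ī + A·d² with d = y − 120.9:
  flange: d = 49.09 mm → contributes +3 909 201 mm⁴
  web: d = -40.91 mm → contributes +7 309 223 mm⁴
Total I = 11 218 424 mm⁴.

I_xx ≈ 1.1 × 10⁷ mm⁴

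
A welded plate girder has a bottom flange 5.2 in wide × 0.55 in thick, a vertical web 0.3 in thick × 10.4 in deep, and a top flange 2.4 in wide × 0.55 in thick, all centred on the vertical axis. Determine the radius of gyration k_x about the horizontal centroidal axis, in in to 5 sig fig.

k_x ≈ 4.4381 in

Decompose the section into non-overlapping parts with the origin at the bottom-left of its bounding rectangle.
Bottom plate: 5.2 × 0.55, A = 2.86 in², y = 0.275 in, Ī = 0.07209583 in⁴.
Web plate: 0.3 × 10.4, A = 3.12 in², y = 5.75 in, Ī = 28.1216 in⁴.
Top plate: 2.4 × 0.55, A = 1.32 in², y = 11.225 in, Ī = 0.033275 in⁴.
Centroid: ȳ = ΣA·y / ΣA = 4.595 in.
Transfer each piece to the horizontal centroidal axis using Ī + A·d² with d = y − 4.595:
  bottom plate: d = -4.32 in → contributes +53.44656 in⁴
  web plate: d = 1.155 in → contributes +32.28376 in⁴
  top plate: d = 6.63 in → contributes +58.05638 in⁴
Total I = 143.7867 in⁴.
Radius of gyration: k = √(I/A) = √(143.7867 / 7.3) = 4.438109 in.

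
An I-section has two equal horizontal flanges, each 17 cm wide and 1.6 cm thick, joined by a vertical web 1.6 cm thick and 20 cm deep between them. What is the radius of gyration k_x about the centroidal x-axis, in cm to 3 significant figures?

Decompose the section into non-overlapping parts with the origin at the bottom-left of its bounding rectangle.
Bottom flange: 17 × 1.6, A = 27.2 cm², y = 0.8 cm, Ī = 5.8027 cm⁴.
Web: 1.6 × 20, A = 32 cm², y = 11.6 cm, Ī = 1066.7 cm⁴.
Top flange: 17 × 1.6, A = 27.2 cm², y = 22.4 cm, Ī = 5.8027 cm⁴.
By symmetry the centroid is at mid-height, ȳ = 11.6 cm.
Transfer each piece to the centroidal x-axis using Ī + A·d² with d = y − 11.6:
  bottom flange: d = -10.8 cm → contributes +3178.4 cm⁴
  web: d = 0 cm → contributes +1066.7 cm⁴
  top flange: d = 10.8 cm → contributes +3178.4 cm⁴
Total I = 7423.5 cm⁴.
Radius of gyration: k = √(I/A) = √(7423.5 / 86.4) = 9.2693 cm.

k_x ≈ 9.27 cm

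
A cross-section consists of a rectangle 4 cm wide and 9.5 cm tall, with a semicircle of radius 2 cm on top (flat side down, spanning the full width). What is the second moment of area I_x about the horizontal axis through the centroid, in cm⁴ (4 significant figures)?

Break the section into simple shapes (no overlaps), measuring from the bottom-left corner of the bounding box.
Rectangular body: 4 × 9.5, A = 38 cm², y = 4.75 cm, Ī = 285.792 cm⁴.
Semicircular cap: semicircle r = 2, A = 6.28319 cm², y = 10.3488 cm, Ī = 1.75611 cm⁴.
Centroid: ȳ = ΣA·y / ΣA = 5.5444 cm.
Transfer each piece to the horizontal axis through the centroid using Ī + A·d² with d = y − 5.5444:
  rectangular body: d = -0.794398 cm → contributes +309.772 cm⁴
  semicircular cap: d = 4.80443 cm → contributes +146.788 cm⁴
Total I = 456.56 cm⁴.

I_x ≈ 456.6 cm⁴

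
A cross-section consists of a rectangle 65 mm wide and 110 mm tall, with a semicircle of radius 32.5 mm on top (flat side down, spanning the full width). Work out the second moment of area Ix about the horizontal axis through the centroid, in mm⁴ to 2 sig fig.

Break the section into simple shapes (no overlaps), measuring from the bottom-left corner of the bounding box.
Rectangular body: 65 × 110, A = 7 150 mm², y = 55 mm, Ī = 7 209 583 mm⁴.
Semicircular cap: semicircle r = 32.5, A = 1 659 mm², y = 123.8 mm, Ī = 122 452 mm⁴.
Centroid: ȳ = ΣA·y / ΣA = 67.96 mm.
Transfer each piece to the horizontal axis through the centroid using Ī + A·d² with d = y − 67.96:
  rectangular body: d = -12.96 mm → contributes +8 409 925 mm⁴
  semicircular cap: d = 55.84 mm → contributes +5 295 234 mm⁴
Total I = 13 705 159 mm⁴.

Ix ≈ 1.4 × 10⁷ mm⁴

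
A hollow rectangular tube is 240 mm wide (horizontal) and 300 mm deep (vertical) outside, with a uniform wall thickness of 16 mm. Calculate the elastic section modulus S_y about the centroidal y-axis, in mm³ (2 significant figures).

Break the section into simple shapes (no overlaps), measuring from the bottom-left corner of the bounding box.
Outer rectangle: 240 × 300, A = 72 000 mm², x = 120 mm, Ī = 345 600 000 mm⁴.
Inner void (subtracted): 208 × 268, A = 55 744 mm², x = 120 mm, Ī = 200 975 701 mm⁴.
By symmetry the centroid is at mid-width, x̄ = 120 mm.
All pieces are centred on the centroidal y-axis, so I = ΣĪ (holes subtracted) = 144 624 299 mm⁴.
Extreme fibre distance c = 120 mm; S = I/c = 1 205 202 mm³.

S_y ≈ 1.2 × 10⁶ mm³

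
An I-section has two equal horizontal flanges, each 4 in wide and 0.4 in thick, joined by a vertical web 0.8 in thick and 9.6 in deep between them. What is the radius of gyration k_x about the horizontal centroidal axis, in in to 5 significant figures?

Treat the section as a set of non-overlapping primitives; coordinates are from the bounding-box lower-left.
Bottom flange: 4 × 0.4, A = 1.6 in², y = 0.2 in, Ī = 0.02133333 in⁴.
Web: 0.8 × 9.6, A = 7.68 in², y = 5.2 in, Ī = 58.9824 in⁴.
Top flange: 4 × 0.4, A = 1.6 in², y = 10.2 in, Ī = 0.02133333 in⁴.
By symmetry the centroid is at mid-height, ȳ = 5.2 in.
Transfer each piece to the horizontal centroidal axis using Ī + A·d² with d = y − 5.2:
  bottom flange: d = -5 in → contributes +40.02133 in⁴
  web: d = 0 in → contributes +58.9824 in⁴
  top flange: d = 5 in → contributes +40.02133 in⁴
Total I = 139.0251 in⁴.
Radius of gyration: k = √(I/A) = √(139.0251 / 10.88) = 3.574638 in.

k_x ≈ 3.5746 in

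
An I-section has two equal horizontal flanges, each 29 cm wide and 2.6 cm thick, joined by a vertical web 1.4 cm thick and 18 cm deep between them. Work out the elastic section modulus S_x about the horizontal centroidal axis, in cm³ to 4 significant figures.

Split into non-overlapping primitives; take the origin at the lower-left of the bounding box.
Bottom flange: 29 × 2.6, A = 75.4 cm², y = 1.3 cm, Ī = 42.4753 cm⁴.
Web: 1.4 × 18, A = 25.2 cm², y = 11.6 cm, Ī = 680.4 cm⁴.
Top flange: 29 × 2.6, A = 75.4 cm², y = 21.9 cm, Ī = 42.4753 cm⁴.
By symmetry the centroid is at mid-height, ȳ = 11.6 cm.
Transfer each piece to the horizontal centroidal axis using Ī + A·d² with d = y − 11.6:
  bottom flange: d = -10.3 cm → contributes +8041.66 cm⁴
  web: d = 0 cm → contributes +680.4 cm⁴
  top flange: d = 10.3 cm → contributes +8041.66 cm⁴
Total I = 16763.7 cm⁴.
Extreme fibre distance c = 11.6 cm; S = I/c = 1445.15 cm³.

S_x ≈ 1445 cm³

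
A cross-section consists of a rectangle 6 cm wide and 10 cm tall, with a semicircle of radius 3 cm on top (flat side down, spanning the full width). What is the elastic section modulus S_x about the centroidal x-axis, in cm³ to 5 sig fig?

S_x ≈ 140.97 cm³

Decompose the section into non-overlapping parts with the origin at the bottom-left of its bounding rectangle.
Rectangular body: 6 × 10, A = 60 cm², y = 5 cm, Ī = 500 cm⁴.
Semicircular cap: semicircle r = 3, A = 14.13717 cm², y = 11.27324 cm, Ī = 8.890314 cm⁴.
Centroid: ȳ = ΣA·y / ΣA = 6.19624 cm.
Transfer each piece to the centroidal x-axis using Ī + A·d² with d = y − 6.19624:
  rectangular body: d = -1.19624 cm → contributes +585.8594 cm⁴
  semicircular cap: d = 5.077 cm → contributes +373.2889 cm⁴
Total I = 959.1483 cm⁴.
Extreme fibre distance c = 6.80376 cm; S = I/c = 140.9733 cm³.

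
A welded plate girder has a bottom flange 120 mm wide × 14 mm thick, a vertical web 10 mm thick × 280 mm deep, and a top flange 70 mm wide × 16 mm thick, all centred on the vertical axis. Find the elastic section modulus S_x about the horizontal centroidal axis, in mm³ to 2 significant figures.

S_x ≈ 4.6 × 10⁵ mm³

Break the section into simple shapes (no overlaps), measuring from the bottom-left corner of the bounding box.
Bottom plate: 120 × 14, A = 1 680 mm², y = 7 mm, Ī = 27 440 mm⁴.
Web plate: 10 × 280, A = 2 800 mm², y = 154 mm, Ī = 18 293 333 mm⁴.
Top plate: 70 × 16, A = 1 120 mm², y = 302 mm, Ī = 23 893 mm⁴.
Centroid: ȳ = ΣA·y / ΣA = 139.5 mm.
Transfer each piece to the horizontal centroidal axis using Ī + A·d² with d = y − 139.5:
  bottom plate: d = -132.5 mm → contributes +29 521 940 mm⁴
  web plate: d = 14.5 mm → contributes +18 882 033 mm⁴
  top plate: d = 162.5 mm → contributes +29 598 893 mm⁴
Total I = 78 002 867 mm⁴.
Extreme fibre distance c = 170.5 mm; S = I/c = 457 495 mm³.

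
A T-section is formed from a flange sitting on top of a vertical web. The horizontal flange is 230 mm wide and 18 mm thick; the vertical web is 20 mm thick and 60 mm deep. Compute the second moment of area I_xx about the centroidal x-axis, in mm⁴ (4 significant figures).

I_xx ≈ 1.887 × 10⁶ mm⁴

Treat the section as a set of non-overlapping primitives; coordinates are from the bounding-box lower-left.
Flange: 230 × 18, A = 4 140 mm², y = 69 mm, Ī = 111 780 mm⁴.
Web: 20 × 60, A = 1 200 mm², y = 30 mm, Ī = 360 000 mm⁴.
Centroid: ȳ = ΣA·y / ΣA = 60.236 mm.
Transfer each piece to the centroidal x-axis using Ī + A·d² with d = y − 60.236:
  flange: d = 8.76404 mm → contributes +429 767 mm⁴
  web: d = -30.236 mm → contributes +1 457 056 mm⁴
Total I = 1 886 823 mm⁴.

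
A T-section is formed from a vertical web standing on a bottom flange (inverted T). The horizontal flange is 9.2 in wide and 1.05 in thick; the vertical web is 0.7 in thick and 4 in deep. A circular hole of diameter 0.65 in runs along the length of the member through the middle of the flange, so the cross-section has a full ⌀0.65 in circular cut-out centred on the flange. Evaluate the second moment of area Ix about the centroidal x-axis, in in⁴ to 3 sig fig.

Ix ≈ 18.3 in⁴

Break the section into simple shapes (no overlaps), measuring from the bottom-left corner of the bounding box.
Flange: 9.2 × 1.05, A = 9.66 in², y = 0.525 in, Ī = 0.88751 in⁴.
Web: 0.7 × 4, A = 2.8 in², y = 3.05 in, Ī = 3.7333 in⁴.
Hole (subtracted): ⌀0.65, A = 0.33183 in², y = 0.525 in, Ī = 0.0087624 in⁴.
Centroid: ȳ = ΣA·y / ΣA = 1.1079 in.
Transfer each piece to the centroidal x-axis using Ī + A·d² with d = y − 1.1079:
  flange: d = -0.58294 in → contributes +4.1702 in⁴
  web: d = 1.9421 in → contributes +14.294 in⁴
  hole: d = -0.58294 in → contributes −0.12152 in⁴
Total I = 18.342 in⁴.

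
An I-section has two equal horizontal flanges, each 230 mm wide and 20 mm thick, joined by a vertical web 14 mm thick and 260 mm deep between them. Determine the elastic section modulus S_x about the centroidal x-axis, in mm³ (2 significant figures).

Break the section into simple shapes (no overlaps), measuring from the bottom-left corner of the bounding box.
Bottom flange: 230 × 20, A = 4 600 mm², y = 10 mm, Ī = 153 333 mm⁴.
Web: 14 × 260, A = 3 640 mm², y = 150 mm, Ī = 20 505 333 mm⁴.
Top flange: 230 × 20, A = 4 600 mm², y = 290 mm, Ī = 153 333 mm⁴.
By symmetry the centroid is at mid-height, ȳ = 150 mm.
Transfer each piece to the centroidal x-axis using Ī + A·d² with d = y − 150:
  bottom flange: d = -140 mm → contributes +90 313 333 mm⁴
  web: d = 0 mm → contributes +20 505 333 mm⁴
  top flange: d = 140 mm → contributes +90 313 333 mm⁴
Total I = 201 132 000 mm⁴.
Extreme fibre distance c = 150 mm; S = I/c = 1 340 880 mm³.

S_x ≈ 1.3 × 10⁶ mm³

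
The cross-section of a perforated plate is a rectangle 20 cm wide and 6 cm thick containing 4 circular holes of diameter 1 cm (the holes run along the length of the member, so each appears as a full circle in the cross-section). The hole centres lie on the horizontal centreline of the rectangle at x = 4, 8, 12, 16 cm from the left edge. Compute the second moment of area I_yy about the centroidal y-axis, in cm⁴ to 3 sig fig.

Treat the section as a set of non-overlapping primitives; coordinates are from the bounding-box lower-left.
Plate: 20 × 6, A = 120 cm², x = 10 cm, Ī = 4 000 cm⁴.
Hole 1 (subtracted): ⌀1, A = 0.7854 cm², x = 4 cm, Ī = 0.049087 cm⁴.
Hole 2 (subtracted): ⌀1, A = 0.7854 cm², x = 8 cm, Ī = 0.049087 cm⁴.
Hole 3 (subtracted): ⌀1, A = 0.7854 cm², x = 12 cm, Ī = 0.049087 cm⁴.
Hole 4 (subtracted): ⌀1, A = 0.7854 cm², x = 16 cm, Ī = 0.049087 cm⁴.
By symmetry the centroid is at mid-width, x̄ = 10 cm.
Transfer each piece to the centroidal y-axis using Ī + A·d² with d = x − 10:
  plate: d = 0 cm → contributes +4 000 cm⁴
  hole 1: d = -6 cm → contributes −28.323 cm⁴
  hole 2: d = -2 cm → contributes −3.1907 cm⁴
  hole 3: d = 2 cm → contributes −3.1907 cm⁴
  hole 4: d = 6 cm → contributes −28.323 cm⁴
Total I = 3 937 cm⁴.

I_yy ≈ 3940 cm⁴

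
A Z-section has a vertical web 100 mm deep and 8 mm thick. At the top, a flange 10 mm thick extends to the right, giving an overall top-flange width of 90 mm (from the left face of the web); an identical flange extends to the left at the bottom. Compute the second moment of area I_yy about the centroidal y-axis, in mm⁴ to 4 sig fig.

Split into non-overlapping primitives; take the origin at the lower-left of the bounding box.
Web: 8 × 100, A = 800 mm², x = 86 mm, Ī = 4266.67 mm⁴.
Top flange (beyond web): 82 × 10, A = 820 mm², x = 131 mm, Ī = 459 473 mm⁴.
Bottom flange (beyond web): 82 × 10, A = 820 mm², x = 41 mm, Ī = 459 473 mm⁴.
Centroid: x̄ = ΣA·x / ΣA = 86 mm.
Transfer each piece to the centroidal y-axis using Ī + A·d² with d = x − 86:
  web: d = 0 mm → contributes +4266.67 mm⁴
  top flange (beyond web): d = 45 mm → contributes +2 119 973 mm⁴
  bottom flange (beyond web): d = -45 mm → contributes +2 119 973 mm⁴
Total I = 4 244 213 mm⁴.

I_yy ≈ 4.244 × 10⁶ mm⁴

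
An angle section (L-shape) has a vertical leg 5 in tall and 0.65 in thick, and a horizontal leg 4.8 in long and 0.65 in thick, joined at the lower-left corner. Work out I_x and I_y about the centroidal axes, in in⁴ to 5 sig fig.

I_x ≈ 13.839 in⁴, I_y ≈ 12.476 in⁴

Break the section into simple shapes (no overlaps), measuring from the bottom-left corner of the bounding box.
Vertical leg: 0.65 × 5, A = 3.25 in², y = 2.5 in, Ī = 6.770833 in⁴.
Horizontal leg (remainder): 4.15 × 0.65, A = 2.6975 in², y = 0.325 in, Ī = 0.09497448 in⁴.
Centroid: ȳ = ΣA·y / ΣA = 1.513525 in.
Transfer each piece to the centroidal x-axis using Ī + A·d² with d = y − 1.513525:
  vertical leg: d = 0.9864754 in → contributes +9.933518 in⁴
  horizontal leg (remainder): d = -1.188525 in → contributes +3.905438 in⁴
Total I = 13.83896 in⁴.
For the y-axis: x̄ = 1.413525 in.
Repeating about the centroidal y-axis gives I_y = 12.47639 in⁴.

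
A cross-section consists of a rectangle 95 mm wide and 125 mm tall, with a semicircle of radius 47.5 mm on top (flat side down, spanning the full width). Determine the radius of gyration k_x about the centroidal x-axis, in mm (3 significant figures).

Split into non-overlapping primitives; take the origin at the lower-left of the bounding box.
Rectangular body: 95 × 125, A = 11 875 mm², y = 62.5 mm, Ī = 15 462 240 mm⁴.
Semicircular cap: semicircle r = 47.5, A = 3544.1 mm², y = 145.16 mm, Ī = 558 736 mm⁴.
Centroid: ȳ = ΣA·y / ΣA = 81.499 mm.
Transfer each piece to the centroidal x-axis using Ī + A·d² with d = y − 81.499:
  rectangular body: d = -18.999 mm → contributes +19 748 871 mm⁴
  semicircular cap: d = 63.66 mm → contributes +14 921 652 mm⁴
Total I = 34 670 523 mm⁴.
Radius of gyration: k = √(I/A) = √(34 670 523 / 15 419) = 47.419 mm.

k_x ≈ 47.4 mm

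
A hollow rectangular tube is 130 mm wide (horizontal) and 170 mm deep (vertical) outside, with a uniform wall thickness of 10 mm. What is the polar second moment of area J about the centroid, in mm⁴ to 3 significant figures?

J ≈ 3.68 × 10⁷ mm⁴

Break the section into simple shapes (no overlaps), measuring from the bottom-left corner of the bounding box.
Outer rectangle: 130 × 170, A = 22 100 mm², y = 85 mm, Ī = 53 224 167 mm⁴.
Inner void (subtracted): 110 × 150, A = 16 500 mm², y = 85 mm, Ī = 30 937 500 mm⁴.
By symmetry the centroid is at mid-height, ȳ = 85 mm.
All pieces are centred on the centroidal x-axis, so I = ΣĪ (holes subtracted) = 22 286 667 mm⁴.
Repeating about the centroidal y-axis gives I_y = 14 486 667 mm⁴.
Polar second moment: J = I_x + I_y = 36 773 333 mm⁴.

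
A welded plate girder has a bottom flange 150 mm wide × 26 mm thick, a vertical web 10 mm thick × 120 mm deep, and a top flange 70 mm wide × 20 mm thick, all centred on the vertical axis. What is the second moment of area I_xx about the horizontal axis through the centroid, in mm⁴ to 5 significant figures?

Treat the section as a set of non-overlapping primitives; coordinates are from the bounding-box lower-left.
Bottom plate: 150 × 26, A = 3 900 mm², y = 13 mm, Ī = 219 700 mm⁴.
Web plate: 10 × 120, A = 1 200 mm², y = 86 mm, Ī = 1 440 000 mm⁴.
Top plate: 70 × 20, A = 1 400 mm², y = 156 mm, Ī = 46666.67 mm⁴.
Centroid: ȳ = ΣA·y / ΣA = 57.27692 mm.
Transfer each piece to the horizontal axis through the centroid using Ī + A·d² with d = y − 57.27692:
  bottom plate: d = -44.27692 mm → contributes +7 865 439 mm⁴
  web plate: d = 28.72308 mm → contributes +2 430 018 mm⁴
  top plate: d = 98.72308 mm → contributes +13 691 411 mm⁴
Total I = 23 986 868 mm⁴.

I_xx ≈ 2.3987 × 10⁷ mm⁴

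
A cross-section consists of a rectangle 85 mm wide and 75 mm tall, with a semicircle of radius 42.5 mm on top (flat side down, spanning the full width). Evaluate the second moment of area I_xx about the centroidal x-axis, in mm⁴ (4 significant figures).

Treat the section as a set of non-overlapping primitives; coordinates are from the bounding-box lower-left.
Rectangular body: 85 × 75, A = 6 375 mm², y = 37.5 mm, Ī = 2 988 281 mm⁴.
Semicircular cap: semicircle r = 42.5, A = 2837.25 mm², y = 93.0376 mm, Ī = 358 086 mm⁴.
Centroid: ȳ = ΣA·y / ΣA = 54.6048 mm.
Transfer each piece to the centroidal x-axis using Ī + A·d² with d = y − 54.6048:
  rectangular body: d = -17.1048 mm → contributes +4 853 448 mm⁴
  semicircular cap: d = 38.4327 mm → contributes +4 548 918 mm⁴
Total I = 9 402 366 mm⁴.

I_xx ≈ 9.402 × 10⁶ mm⁴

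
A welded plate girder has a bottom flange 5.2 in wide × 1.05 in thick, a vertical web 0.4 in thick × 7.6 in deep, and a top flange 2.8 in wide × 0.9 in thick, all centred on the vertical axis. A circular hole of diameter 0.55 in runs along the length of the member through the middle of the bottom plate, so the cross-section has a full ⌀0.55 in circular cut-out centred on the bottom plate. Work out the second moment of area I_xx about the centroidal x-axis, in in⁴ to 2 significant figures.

Decompose the section into non-overlapping parts with the origin at the bottom-left of its bounding rectangle.
Bottom plate: 5.2 × 1.05, A = 5.46 in², y = 0.525 in, Ī = 0.5016 in⁴.
Web plate: 0.4 × 7.6, A = 3.04 in², y = 4.85 in, Ī = 14.63 in⁴.
Top plate: 2.8 × 0.9, A = 2.52 in², y = 9.1 in, Ī = 0.1701 in⁴.
Hole (subtracted): ⌀0.55, A = 0.2376 in², y = 0.525 in, Ī = 0.004492 in⁴.
Centroid: ȳ = ΣA·y / ΣA = 3.748 in.
Transfer each piece to the centroidal x-axis using Ī + A·d² with d = y − 3.748:
  bottom plate: d = -3.223 in → contributes +57.24 in⁴
  web plate: d = 1.102 in → contributes +18.32 in⁴
  top plate: d = 5.352 in → contributes +72.34 in⁴
  hole: d = -3.223 in → contributes −2.473 in⁴
Total I = 145.4 in⁴.

I_xx ≈ 150 in⁴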